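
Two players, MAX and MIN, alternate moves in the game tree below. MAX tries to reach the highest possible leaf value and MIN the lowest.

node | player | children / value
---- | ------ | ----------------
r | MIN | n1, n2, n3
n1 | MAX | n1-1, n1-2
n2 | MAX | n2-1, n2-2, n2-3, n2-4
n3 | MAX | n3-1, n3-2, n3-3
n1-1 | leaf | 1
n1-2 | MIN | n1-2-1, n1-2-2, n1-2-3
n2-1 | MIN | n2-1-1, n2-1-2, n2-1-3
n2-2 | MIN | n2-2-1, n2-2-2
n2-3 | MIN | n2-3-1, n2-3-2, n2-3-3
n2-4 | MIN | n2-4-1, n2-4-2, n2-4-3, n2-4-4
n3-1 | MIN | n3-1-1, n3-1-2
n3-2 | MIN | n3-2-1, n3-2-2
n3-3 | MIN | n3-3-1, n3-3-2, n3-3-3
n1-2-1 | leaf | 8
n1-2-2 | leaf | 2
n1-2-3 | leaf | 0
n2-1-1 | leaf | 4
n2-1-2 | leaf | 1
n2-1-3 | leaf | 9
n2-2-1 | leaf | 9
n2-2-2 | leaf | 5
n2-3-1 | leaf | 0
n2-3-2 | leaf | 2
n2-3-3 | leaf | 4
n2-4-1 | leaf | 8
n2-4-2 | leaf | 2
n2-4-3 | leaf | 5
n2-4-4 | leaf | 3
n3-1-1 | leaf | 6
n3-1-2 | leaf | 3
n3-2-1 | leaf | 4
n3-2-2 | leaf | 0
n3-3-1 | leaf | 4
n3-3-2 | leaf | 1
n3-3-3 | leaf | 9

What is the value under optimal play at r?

n1-2 (MIN): min(8, 2, 0) = 0
n1 (MAX): max(1, 0) = 1
n2-1 (MIN): min(4, 1, 9) = 1
n2-2 (MIN): min(9, 5) = 5
n2-3 (MIN): min(0, 2, 4) = 0
n2-4 (MIN): min(8, 2, 5, 3) = 2
n2 (MAX): max(1, 5, 0, 2) = 5
n3-1 (MIN): min(6, 3) = 3
n3-2 (MIN): min(4, 0) = 0
n3-3 (MIN): min(4, 1, 9) = 1
n3 (MAX): max(3, 0, 1) = 3
r (MIN): min(1, 5, 3) = 1

1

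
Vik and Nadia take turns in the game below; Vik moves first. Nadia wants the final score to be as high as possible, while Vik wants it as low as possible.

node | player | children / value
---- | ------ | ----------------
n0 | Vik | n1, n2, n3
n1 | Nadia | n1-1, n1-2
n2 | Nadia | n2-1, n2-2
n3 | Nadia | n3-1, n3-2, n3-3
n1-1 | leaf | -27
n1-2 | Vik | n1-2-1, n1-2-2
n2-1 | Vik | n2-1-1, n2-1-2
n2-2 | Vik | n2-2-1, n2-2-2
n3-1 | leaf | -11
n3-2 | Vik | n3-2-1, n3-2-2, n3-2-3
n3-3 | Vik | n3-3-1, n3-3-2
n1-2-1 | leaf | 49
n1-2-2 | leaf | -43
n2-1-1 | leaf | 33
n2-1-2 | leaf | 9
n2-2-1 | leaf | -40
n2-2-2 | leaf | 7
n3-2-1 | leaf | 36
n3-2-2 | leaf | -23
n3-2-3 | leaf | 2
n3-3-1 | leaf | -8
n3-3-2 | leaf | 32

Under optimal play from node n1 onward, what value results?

n1-2 (Vik): min(49, -43) = -43
n1 (Nadia): max(-27, -43) = -27

-27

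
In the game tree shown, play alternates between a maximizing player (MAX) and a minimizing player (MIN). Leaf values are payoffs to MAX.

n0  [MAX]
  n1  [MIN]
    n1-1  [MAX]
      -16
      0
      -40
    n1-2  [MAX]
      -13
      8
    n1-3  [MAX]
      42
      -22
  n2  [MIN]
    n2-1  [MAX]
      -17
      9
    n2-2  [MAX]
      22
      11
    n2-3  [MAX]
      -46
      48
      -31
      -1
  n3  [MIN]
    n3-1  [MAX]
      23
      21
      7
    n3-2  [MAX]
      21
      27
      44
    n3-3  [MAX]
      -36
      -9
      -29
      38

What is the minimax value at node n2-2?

n2-2 (MAX): max(22, 11) = 22

22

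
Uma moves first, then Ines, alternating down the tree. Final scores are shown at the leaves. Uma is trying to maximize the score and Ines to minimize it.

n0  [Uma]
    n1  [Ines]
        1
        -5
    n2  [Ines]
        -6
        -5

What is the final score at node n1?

n1 (Ines): min(1, -5) = -5

-5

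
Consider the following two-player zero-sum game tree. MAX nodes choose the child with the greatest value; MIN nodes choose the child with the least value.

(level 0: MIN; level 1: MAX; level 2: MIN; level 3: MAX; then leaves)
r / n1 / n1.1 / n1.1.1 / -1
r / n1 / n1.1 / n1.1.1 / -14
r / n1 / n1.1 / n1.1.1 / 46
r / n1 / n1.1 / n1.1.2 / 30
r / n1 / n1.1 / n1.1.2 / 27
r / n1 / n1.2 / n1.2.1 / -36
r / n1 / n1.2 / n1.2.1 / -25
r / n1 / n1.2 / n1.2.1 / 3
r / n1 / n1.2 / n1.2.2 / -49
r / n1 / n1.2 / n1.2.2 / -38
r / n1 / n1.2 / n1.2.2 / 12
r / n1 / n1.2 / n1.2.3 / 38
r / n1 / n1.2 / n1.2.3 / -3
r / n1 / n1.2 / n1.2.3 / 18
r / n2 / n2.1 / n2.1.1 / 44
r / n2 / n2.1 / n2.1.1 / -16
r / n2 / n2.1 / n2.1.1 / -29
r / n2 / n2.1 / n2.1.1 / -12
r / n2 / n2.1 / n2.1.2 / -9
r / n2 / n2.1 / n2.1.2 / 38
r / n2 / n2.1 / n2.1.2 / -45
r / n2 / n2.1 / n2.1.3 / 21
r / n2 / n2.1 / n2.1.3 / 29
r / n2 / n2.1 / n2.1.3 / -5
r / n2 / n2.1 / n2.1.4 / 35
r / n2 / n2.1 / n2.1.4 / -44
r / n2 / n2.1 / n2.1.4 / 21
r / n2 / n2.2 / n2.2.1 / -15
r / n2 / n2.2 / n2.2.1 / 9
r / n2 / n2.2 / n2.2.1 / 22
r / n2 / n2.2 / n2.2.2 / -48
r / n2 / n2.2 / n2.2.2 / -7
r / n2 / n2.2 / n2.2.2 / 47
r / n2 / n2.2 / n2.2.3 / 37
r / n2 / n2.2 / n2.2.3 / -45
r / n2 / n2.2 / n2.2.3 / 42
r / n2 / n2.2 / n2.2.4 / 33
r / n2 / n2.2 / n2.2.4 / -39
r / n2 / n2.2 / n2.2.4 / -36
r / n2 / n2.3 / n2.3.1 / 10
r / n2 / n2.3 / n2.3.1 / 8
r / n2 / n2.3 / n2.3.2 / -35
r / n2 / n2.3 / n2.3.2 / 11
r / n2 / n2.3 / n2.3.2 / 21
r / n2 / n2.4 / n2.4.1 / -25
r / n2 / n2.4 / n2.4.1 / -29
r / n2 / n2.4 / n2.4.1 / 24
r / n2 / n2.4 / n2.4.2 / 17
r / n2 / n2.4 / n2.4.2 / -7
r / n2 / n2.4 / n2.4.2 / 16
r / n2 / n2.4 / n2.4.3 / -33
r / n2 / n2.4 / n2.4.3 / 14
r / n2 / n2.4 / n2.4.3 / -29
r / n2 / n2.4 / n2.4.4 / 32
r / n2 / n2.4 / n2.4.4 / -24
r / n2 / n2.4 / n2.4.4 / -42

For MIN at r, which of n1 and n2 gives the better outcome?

n2

n1.1.1 (MAX): max(-1, -14, 46) = 46
n1.1.2 (MAX): max(30, 27) = 30
n1.1 (MIN): min(46, 30) = 30
n1.2.1 (MAX): max(-36, -25, 3) = 3
n1.2.2 (MAX): max(-49, -38, 12) = 12
n1.2.3 (MAX): max(38, -3, 18) = 38
n1.2 (MIN): min(3, 12, 38) = 3
n1 (MAX): max(30, 3) = 30
n2.1.1 (MAX): max(44, -16, -29, -12) = 44
n2.1.2 (MAX): max(-9, 38, -45) = 38
n2.1.3 (MAX): max(21, 29, -5) = 29
n2.1.4 (MAX): max(35, -44, 21) = 35
n2.1 (MIN): min(44, 38, 29, 35) = 29
n2.2.1 (MAX): max(-15, 9, 22) = 22
n2.2.2 (MAX): max(-48, -7, 47) = 47
n2.2.3 (MAX): max(37, -45, 42) = 42
n2.2.4 (MAX): max(33, -39, -36) = 33
n2.2 (MIN): min(22, 47, 42, 33) = 22
n2.3.1 (MAX): max(10, 8) = 10
n2.3.2 (MAX): max(-35, 11, 21) = 21
n2.3 (MIN): min(10, 21) = 10
n2.4.1 (MAX): max(-25, -29, 24) = 24
n2.4.2 (MAX): max(17, -7, 16) = 17
n2.4.3 (MAX): max(-33, 14, -29) = 14
n2.4.4 (MAX): max(32, -24, -42) = 32
n2.4 (MIN): min(24, 17, 14, 32) = 14
n2 (MAX): max(29, 22, 10, 14) = 29
MIN prefers the lower value; n1=30, n2=29. n2 is better since 29 < 30.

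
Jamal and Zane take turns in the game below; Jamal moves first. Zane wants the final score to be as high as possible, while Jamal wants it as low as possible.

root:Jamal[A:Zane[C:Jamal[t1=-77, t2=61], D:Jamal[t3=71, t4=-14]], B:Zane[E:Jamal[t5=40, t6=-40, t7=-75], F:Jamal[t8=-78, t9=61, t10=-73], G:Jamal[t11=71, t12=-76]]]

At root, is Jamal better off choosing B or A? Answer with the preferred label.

B

E (Jamal): min(40, -40, -75) = -75
F (Jamal): min(-78, 61, -73) = -78
G (Jamal): min(71, -76) = -76
B (Zane): max(-75, -78, -76) = -75
C (Jamal): min(-77, 61) = -77
D (Jamal): min(71, -14) = -14
A (Zane): max(-77, -14) = -14
Jamal prefers the lower value; B=-75, A=-14. B is better since -75 < -14.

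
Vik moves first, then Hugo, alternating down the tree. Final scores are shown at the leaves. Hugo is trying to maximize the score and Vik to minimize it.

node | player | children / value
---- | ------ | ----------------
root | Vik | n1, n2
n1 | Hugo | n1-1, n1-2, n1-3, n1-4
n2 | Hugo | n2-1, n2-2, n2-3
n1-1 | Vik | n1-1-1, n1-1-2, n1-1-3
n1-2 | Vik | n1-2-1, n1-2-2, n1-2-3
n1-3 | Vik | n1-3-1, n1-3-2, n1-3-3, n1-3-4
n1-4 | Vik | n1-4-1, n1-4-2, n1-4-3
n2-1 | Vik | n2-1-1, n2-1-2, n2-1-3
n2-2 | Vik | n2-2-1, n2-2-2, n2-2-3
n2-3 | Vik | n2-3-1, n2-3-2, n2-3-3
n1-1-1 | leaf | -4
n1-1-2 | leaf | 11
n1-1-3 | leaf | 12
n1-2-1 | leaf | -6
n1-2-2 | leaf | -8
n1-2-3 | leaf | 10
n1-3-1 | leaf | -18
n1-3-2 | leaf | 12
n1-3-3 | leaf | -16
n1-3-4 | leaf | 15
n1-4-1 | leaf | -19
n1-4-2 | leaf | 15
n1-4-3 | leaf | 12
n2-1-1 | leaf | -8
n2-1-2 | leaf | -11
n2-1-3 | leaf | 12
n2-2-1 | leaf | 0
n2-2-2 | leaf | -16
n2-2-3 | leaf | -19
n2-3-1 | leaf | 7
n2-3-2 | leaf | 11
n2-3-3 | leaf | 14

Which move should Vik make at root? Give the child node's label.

n1

n1-1 (Vik): min(-4, 11, 12) = -4
n1-2 (Vik): min(-6, -8, 10) = -8
n1-3 (Vik): min(-18, 12, -16, 15) = -18
n1-4 (Vik): min(-19, 15, 12) = -19
n1 (Hugo): max(-4, -8, -18, -19) = -4
n2-1 (Vik): min(-8, -11, 12) = -11
n2-2 (Vik): min(0, -16, -19) = -19
n2-3 (Vik): min(7, 11, 14) = 7
n2 (Hugo): max(-11, -19, 7) = 7
root (Vik): min(-4, 7) = -4
Vik at root wants the lowest of {n1=-4, n2=7}, so chooses n1.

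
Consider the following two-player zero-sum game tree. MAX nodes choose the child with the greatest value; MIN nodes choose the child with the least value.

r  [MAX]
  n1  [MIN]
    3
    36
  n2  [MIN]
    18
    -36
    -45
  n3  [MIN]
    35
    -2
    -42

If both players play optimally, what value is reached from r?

n1 (MIN): min(3, 36) = 3
n2 (MIN): min(18, -36, -45) = -45
n3 (MIN): min(35, -2, -42) = -42
r (MAX): max(3, -45, -42) = 3

3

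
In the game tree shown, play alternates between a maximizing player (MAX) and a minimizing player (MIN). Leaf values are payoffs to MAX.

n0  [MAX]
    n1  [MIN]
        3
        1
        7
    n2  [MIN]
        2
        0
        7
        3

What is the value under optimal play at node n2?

n2 (MIN): min(2, 0, 7, 3) = 0

0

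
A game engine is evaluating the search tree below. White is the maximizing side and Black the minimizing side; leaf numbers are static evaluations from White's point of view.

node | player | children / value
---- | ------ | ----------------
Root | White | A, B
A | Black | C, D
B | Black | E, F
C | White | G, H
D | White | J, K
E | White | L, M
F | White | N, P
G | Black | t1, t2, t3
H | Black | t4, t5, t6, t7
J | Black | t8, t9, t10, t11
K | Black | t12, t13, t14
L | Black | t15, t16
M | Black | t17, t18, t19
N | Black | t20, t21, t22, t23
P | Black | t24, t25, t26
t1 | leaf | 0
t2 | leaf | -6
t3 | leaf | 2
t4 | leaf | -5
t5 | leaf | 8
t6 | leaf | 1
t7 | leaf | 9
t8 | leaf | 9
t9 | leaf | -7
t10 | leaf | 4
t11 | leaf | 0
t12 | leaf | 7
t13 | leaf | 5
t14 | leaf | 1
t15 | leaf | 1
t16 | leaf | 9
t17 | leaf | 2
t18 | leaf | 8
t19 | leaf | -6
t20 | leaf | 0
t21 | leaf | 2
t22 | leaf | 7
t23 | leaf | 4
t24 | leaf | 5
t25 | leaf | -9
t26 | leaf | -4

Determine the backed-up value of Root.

G (Black): min(0, -6, 2) = -6
H (Black): min(-5, 8, 1, 9) = -5
C (White): max(-6, -5) = -5
J (Black): min(9, -7, 4, 0) = -7
K (Black): min(7, 5, 1) = 1
D (White): max(-7, 1) = 1
A (Black): min(-5, 1) = -5
L (Black): min(1, 9) = 1
M (Black): min(2, 8, -6) = -6
E (White): max(1, -6) = 1
N (Black): min(0, 2, 7, 4) = 0
P (Black): min(5, -9, -4) = -9
F (White): max(0, -9) = 0
B (Black): min(1, 0) = 0
Root (White): max(-5, 0) = 0

0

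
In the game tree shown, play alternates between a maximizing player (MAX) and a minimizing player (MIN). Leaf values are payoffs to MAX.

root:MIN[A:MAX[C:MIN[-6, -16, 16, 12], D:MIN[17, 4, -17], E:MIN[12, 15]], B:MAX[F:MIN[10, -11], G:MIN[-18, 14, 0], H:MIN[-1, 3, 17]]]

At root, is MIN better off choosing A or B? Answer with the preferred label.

B

C (MIN): min(-6, -16, 16, 12) = -16
D (MIN): min(17, 4, -17) = -17
E (MIN): min(12, 15) = 12
A (MAX): max(-16, -17, 12) = 12
F (MIN): min(10, -11) = -11
G (MIN): min(-18, 14, 0) = -18
H (MIN): min(-1, 3, 17) = -1
B (MAX): max(-11, -18, -1) = -1
MIN prefers the lower value; A=12, B=-1. B is better since -1 < 12.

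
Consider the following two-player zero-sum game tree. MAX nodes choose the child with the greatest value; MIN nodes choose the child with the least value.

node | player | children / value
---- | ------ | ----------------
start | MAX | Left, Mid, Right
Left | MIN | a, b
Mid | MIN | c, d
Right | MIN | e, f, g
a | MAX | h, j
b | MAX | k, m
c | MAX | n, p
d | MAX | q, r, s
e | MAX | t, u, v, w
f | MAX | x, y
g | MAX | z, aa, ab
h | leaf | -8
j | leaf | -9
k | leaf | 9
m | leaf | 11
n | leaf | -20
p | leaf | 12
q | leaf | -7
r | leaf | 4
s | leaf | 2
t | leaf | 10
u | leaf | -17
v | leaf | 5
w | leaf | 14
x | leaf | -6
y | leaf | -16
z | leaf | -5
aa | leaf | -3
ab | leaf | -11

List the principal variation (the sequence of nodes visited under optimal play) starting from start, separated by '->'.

start -> Mid -> d -> r

a (MAX): max(-8, -9) = -8
b (MAX): max(9, 11) = 11
Left (MIN): min(-8, 11) = -8
c (MAX): max(-20, 12) = 12
d (MAX): max(-7, 4, 2) = 4
Mid (MIN): min(12, 4) = 4
e (MAX): max(10, -17, 5, 14) = 14
f (MAX): max(-6, -16) = -6
g (MAX): max(-5, -3, -11) = -3
Right (MIN): min(14, -6, -3) = -6
start (MAX): max(-8, 4, -6) = 4
At start, MAX picks Mid (highest: 4).
At Mid, MIN picks d (lowest: 4).
At d, MAX picks r (highest: 4).
Terminal value 4.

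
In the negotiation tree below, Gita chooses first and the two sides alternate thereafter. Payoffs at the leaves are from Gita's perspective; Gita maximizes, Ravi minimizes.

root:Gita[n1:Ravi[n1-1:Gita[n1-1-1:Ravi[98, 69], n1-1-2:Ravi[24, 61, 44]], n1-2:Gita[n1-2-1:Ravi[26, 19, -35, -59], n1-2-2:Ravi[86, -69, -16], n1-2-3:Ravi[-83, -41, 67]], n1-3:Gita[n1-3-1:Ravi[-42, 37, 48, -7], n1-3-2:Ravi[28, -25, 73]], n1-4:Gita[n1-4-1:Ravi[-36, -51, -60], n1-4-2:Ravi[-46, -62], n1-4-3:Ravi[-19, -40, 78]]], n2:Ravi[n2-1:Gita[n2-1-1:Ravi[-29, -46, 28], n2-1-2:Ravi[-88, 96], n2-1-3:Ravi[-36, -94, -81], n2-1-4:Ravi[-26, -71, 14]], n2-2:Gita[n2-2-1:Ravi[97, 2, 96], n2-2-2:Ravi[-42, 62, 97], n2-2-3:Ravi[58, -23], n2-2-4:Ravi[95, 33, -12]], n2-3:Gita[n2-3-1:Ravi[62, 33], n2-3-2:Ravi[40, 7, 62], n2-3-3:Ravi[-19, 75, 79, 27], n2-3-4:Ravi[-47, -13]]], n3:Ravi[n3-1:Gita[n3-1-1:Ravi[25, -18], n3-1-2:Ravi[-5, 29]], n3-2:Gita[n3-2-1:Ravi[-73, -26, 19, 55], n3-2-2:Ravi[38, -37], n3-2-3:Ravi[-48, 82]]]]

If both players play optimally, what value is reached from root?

n1-1-1 (Ravi): min(98, 69) = 69
n1-1-2 (Ravi): min(24, 61, 44) = 24
n1-1 (Gita): max(69, 24) = 69
n1-2-1 (Ravi): min(26, 19, -35, -59) = -59
n1-2-2 (Ravi): min(86, -69, -16) = -69
n1-2-3 (Ravi): min(-83, -41, 67) = -83
n1-2 (Gita): max(-59, -69, -83) = -59
n1-3-1 (Ravi): min(-42, 37, 48, -7) = -42
n1-3-2 (Ravi): min(28, -25, 73) = -25
n1-3 (Gita): max(-42, -25) = -25
n1-4-1 (Ravi): min(-36, -51, -60) = -60
n1-4-2 (Ravi): min(-46, -62) = -62
n1-4-3 (Ravi): min(-19, -40, 78) = -40
n1-4 (Gita): max(-60, -62, -40) = -40
n1 (Ravi): min(69, -59, -25, -40) = -59
n2-1-1 (Ravi): min(-29, -46, 28) = -46
n2-1-2 (Ravi): min(-88, 96) = -88
n2-1-3 (Ravi): min(-36, -94, -81) = -94
n2-1-4 (Ravi): min(-26, -71, 14) = -71
n2-1 (Gita): max(-46, -88, -94, -71) = -46
n2-2-1 (Ravi): min(97, 2, 96) = 2
n2-2-2 (Ravi): min(-42, 62, 97) = -42
n2-2-3 (Ravi): min(58, -23) = -23
n2-2-4 (Ravi): min(95, 33, -12) = -12
n2-2 (Gita): max(2, -42, -23, -12) = 2
n2-3-1 (Ravi): min(62, 33) = 33
n2-3-2 (Ravi): min(40, 7, 62) = 7
n2-3-3 (Ravi): min(-19, 75, 79, 27) = -19
n2-3-4 (Ravi): min(-47, -13) = -47
n2-3 (Gita): max(33, 7, -19, -47) = 33
n2 (Ravi): min(-46, 2, 33) = -46
n3-1-1 (Ravi): min(25, -18) = -18
n3-1-2 (Ravi): min(-5, 29) = -5
n3-1 (Gita): max(-18, -5) = -5
n3-2-1 (Ravi): min(-73, -26, 19, 55) = -73
n3-2-2 (Ravi): min(38, -37) = -37
n3-2-3 (Ravi): min(-48, 82) = -48
n3-2 (Gita): max(-73, -37, -48) = -37
n3 (Ravi): min(-5, -37) = -37
root (Gita): max(-59, -46, -37) = -37

-37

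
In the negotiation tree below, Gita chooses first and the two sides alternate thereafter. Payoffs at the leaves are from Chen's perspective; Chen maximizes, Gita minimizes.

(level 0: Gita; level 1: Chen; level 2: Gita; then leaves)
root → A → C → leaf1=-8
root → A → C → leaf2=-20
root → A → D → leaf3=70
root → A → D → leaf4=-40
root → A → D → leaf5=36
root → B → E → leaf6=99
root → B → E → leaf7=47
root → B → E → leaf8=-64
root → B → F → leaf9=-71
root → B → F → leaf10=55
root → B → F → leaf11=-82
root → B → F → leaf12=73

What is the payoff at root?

C (Gita): min(-8, -20) = -20
D (Gita): min(70, -40, 36) = -40
A (Chen): max(-20, -40) = -20
E (Gita): min(99, 47, -64) = -64
F (Gita): min(-71, 55, -82, 73) = -82
B (Chen): max(-64, -82) = -64
root (Gita): min(-20, -64) = -64

-64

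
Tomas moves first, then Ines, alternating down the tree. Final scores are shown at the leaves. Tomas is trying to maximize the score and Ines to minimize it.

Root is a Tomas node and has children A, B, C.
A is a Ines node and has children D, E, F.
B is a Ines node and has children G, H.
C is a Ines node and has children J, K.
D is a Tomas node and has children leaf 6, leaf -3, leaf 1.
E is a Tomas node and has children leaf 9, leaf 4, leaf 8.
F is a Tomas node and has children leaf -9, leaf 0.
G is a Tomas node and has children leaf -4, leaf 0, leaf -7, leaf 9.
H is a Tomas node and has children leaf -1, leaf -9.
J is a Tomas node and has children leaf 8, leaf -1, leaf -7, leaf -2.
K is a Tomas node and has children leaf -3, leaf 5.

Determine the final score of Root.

5

D (Tomas): max(6, -3, 1) = 6
E (Tomas): max(9, 4, 8) = 9
F (Tomas): max(-9, 0) = 0
A (Ines): min(6, 9, 0) = 0
G (Tomas): max(-4, 0, -7, 9) = 9
H (Tomas): max(-1, -9) = -1
B (Ines): min(9, -1) = -1
J (Tomas): max(8, -1, -7, -2) = 8
K (Tomas): max(-3, 5) = 5
C (Ines): min(8, 5) = 5
Root (Tomas): max(0, -1, 5) = 5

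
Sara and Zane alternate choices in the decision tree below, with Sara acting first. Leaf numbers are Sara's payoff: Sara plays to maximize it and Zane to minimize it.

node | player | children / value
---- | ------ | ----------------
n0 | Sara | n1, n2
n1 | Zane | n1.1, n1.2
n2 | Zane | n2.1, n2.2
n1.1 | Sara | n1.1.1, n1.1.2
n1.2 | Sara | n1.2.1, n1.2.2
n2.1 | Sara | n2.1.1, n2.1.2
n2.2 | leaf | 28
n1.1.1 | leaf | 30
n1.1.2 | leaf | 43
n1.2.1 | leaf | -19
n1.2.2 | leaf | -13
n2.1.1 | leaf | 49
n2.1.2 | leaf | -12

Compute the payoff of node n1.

-13

n1.1 (Sara): max(30, 43) = 43
n1.2 (Sara): max(-19, -13) = -13
n1 (Zane): min(43, -13) = -13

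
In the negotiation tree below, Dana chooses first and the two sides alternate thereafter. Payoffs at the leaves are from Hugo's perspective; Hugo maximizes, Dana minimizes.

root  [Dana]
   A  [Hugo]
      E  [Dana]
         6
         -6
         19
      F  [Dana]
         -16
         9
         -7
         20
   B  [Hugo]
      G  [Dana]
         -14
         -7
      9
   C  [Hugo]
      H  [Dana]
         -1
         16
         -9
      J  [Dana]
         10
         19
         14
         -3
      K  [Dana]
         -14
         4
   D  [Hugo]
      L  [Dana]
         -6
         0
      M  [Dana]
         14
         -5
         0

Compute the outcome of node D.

-5

L (Dana): min(-6, 0) = -6
M (Dana): min(14, -5, 0) = -5
D (Hugo): max(-6, -5) = -5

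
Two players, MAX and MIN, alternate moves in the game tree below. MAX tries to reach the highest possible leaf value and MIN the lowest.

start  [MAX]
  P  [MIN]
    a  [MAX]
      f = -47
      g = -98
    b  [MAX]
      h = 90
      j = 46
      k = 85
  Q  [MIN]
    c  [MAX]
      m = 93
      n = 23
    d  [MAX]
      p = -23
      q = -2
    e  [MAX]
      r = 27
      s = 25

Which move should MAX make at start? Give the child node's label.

Q

a (MAX): max(-47, -98) = -47
b (MAX): max(90, 46, 85) = 90
P (MIN): min(-47, 90) = -47
c (MAX): max(93, 23) = 93
d (MAX): max(-23, -2) = -2
e (MAX): max(27, 25) = 27
Q (MIN): min(93, -2, 27) = -2
start (MAX): max(-47, -2) = -2
MAX at start wants the highest of {P=-47, Q=-2}, so chooses Q.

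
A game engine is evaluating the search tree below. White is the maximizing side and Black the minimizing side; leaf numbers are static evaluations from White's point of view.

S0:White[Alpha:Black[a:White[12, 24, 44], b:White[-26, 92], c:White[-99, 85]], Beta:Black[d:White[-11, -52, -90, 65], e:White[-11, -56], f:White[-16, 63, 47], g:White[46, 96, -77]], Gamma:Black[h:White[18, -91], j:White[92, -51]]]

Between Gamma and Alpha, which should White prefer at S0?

Alpha

h (White): max(18, -91) = 18
j (White): max(92, -51) = 92
Gamma (Black): min(18, 92) = 18
a (White): max(12, 24, 44) = 44
b (White): max(-26, 92) = 92
c (White): max(-99, 85) = 85
Alpha (Black): min(44, 92, 85) = 44
White prefers the higher value; Gamma=18, Alpha=44. Alpha is better since 44 > 18.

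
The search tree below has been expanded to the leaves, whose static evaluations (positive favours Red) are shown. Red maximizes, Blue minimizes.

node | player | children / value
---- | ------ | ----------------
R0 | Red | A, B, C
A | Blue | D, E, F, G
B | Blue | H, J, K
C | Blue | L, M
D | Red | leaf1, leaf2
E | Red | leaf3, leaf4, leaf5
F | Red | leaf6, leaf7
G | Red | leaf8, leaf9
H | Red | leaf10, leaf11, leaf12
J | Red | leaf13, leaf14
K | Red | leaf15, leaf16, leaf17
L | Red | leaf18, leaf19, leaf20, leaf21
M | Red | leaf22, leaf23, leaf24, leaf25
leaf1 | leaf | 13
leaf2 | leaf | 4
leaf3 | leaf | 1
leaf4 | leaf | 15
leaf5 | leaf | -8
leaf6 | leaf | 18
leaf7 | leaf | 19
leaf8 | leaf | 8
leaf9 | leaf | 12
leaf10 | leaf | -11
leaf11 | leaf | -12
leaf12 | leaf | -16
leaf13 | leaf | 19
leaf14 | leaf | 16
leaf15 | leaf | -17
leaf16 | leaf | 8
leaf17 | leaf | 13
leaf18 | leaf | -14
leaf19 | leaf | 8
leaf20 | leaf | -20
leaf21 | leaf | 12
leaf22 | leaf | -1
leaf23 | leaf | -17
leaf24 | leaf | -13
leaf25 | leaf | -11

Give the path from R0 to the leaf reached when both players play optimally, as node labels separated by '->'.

D (Red): max(13, 4) = 13
E (Red): max(1, 15, -8) = 15
F (Red): max(18, 19) = 19
G (Red): max(8, 12) = 12
A (Blue): min(13, 15, 19, 12) = 12
H (Red): max(-11, -12, -16) = -11
J (Red): max(19, 16) = 19
K (Red): max(-17, 8, 13) = 13
B (Blue): min(-11, 19, 13) = -11
L (Red): max(-14, 8, -20, 12) = 12
M (Red): max(-1, -17, -13, -11) = -1
C (Blue): min(12, -1) = -1
R0 (Red): max(12, -11, -1) = 12
At R0, Red picks A (highest: 12).
At A, Blue picks G (lowest: 12).
At G, Red picks leaf9 (highest: 12).
Terminal value 12.

R0 -> A -> G -> leaf9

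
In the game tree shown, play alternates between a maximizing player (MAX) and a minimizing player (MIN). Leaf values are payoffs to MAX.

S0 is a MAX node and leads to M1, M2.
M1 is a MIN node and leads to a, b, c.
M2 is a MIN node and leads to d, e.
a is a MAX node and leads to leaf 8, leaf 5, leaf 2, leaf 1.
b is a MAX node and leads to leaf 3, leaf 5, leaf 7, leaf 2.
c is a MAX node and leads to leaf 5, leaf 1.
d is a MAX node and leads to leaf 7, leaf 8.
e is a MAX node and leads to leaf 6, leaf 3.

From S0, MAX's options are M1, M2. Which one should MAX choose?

M2

a (MAX): max(8, 5, 2, 1) = 8
b (MAX): max(3, 5, 7, 2) = 7
c (MAX): max(5, 1) = 5
M1 (MIN): min(8, 7, 5) = 5
d (MAX): max(7, 8) = 8
e (MAX): max(6, 3) = 6
M2 (MIN): min(8, 6) = 6
S0 (MAX): max(5, 6) = 6
MAX at S0 wants the highest of {M1=5, M2=6}, so chooses M2.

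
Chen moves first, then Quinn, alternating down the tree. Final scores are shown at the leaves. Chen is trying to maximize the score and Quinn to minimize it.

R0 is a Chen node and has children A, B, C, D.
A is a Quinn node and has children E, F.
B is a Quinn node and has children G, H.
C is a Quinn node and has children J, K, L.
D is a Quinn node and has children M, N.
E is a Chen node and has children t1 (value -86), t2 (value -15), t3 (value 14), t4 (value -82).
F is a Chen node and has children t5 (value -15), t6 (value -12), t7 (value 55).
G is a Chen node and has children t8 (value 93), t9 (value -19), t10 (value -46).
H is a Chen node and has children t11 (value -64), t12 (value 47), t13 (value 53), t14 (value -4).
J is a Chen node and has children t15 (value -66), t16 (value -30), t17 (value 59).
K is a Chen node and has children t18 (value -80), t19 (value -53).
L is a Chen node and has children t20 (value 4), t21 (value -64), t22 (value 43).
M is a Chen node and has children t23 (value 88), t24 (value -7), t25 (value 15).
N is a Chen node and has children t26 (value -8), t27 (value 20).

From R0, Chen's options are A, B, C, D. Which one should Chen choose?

E (Chen): max(-86, -15, 14, -82) = 14
F (Chen): max(-15, -12, 55) = 55
A (Quinn): min(14, 55) = 14
G (Chen): max(93, -19, -46) = 93
H (Chen): max(-64, 47, 53, -4) = 53
B (Quinn): min(93, 53) = 53
J (Chen): max(-66, -30, 59) = 59
K (Chen): max(-80, -53) = -53
L (Chen): max(4, -64, 43) = 43
C (Quinn): min(59, -53, 43) = -53
M (Chen): max(88, -7, 15) = 88
N (Chen): max(-8, 20) = 20
D (Quinn): min(88, 20) = 20
R0 (Chen): max(14, 53, -53, 20) = 53
Chen at R0 wants the highest of {A=14, B=53, C=-53, D=20}, so chooses B.

B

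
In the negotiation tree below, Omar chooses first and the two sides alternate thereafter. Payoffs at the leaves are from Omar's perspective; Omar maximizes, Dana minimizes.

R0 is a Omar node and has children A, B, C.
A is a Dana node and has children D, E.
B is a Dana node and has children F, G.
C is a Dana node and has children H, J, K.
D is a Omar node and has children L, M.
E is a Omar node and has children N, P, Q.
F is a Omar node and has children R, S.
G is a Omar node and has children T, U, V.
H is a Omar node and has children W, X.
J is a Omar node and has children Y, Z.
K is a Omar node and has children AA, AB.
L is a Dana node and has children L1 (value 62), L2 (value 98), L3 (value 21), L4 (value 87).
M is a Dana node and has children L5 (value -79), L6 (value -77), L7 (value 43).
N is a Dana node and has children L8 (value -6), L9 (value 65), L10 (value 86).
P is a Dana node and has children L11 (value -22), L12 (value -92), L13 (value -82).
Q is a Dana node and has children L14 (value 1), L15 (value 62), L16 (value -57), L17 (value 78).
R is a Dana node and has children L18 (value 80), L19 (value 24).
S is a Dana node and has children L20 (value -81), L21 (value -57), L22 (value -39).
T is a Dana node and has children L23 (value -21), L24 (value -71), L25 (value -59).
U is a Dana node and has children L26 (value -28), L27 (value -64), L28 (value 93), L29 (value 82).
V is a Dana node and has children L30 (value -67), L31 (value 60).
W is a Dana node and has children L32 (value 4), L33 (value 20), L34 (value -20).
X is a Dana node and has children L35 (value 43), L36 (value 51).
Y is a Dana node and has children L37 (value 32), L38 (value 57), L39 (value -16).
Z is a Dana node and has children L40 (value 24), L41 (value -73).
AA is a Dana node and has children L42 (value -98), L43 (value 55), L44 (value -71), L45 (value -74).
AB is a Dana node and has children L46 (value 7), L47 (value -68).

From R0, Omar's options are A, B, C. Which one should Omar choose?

L (Dana): min(62, 98, 21, 87) = 21
M (Dana): min(-79, -77, 43) = -79
D (Omar): max(21, -79) = 21
N (Dana): min(-6, 65, 86) = -6
P (Dana): min(-22, -92, -82) = -92
Q (Dana): min(1, 62, -57, 78) = -57
E (Omar): max(-6, -92, -57) = -6
A (Dana): min(21, -6) = -6
R (Dana): min(80, 24) = 24
S (Dana): min(-81, -57, -39) = -81
F (Omar): max(24, -81) = 24
T (Dana): min(-21, -71, -59) = -71
U (Dana): min(-28, -64, 93, 82) = -64
V (Dana): min(-67, 60) = -67
G (Omar): max(-71, -64, -67) = -64
B (Dana): min(24, -64) = -64
W (Dana): min(4, 20, -20) = -20
X (Dana): min(43, 51) = 43
H (Omar): max(-20, 43) = 43
Y (Dana): min(32, 57, -16) = -16
Z (Dana): min(24, -73) = -73
J (Omar): max(-16, -73) = -16
AA (Dana): min(-98, 55, -71, -74) = -98
AB (Dana): min(7, -68) = -68
K (Omar): max(-98, -68) = -68
C (Dana): min(43, -16, -68) = -68
R0 (Omar): max(-6, -64, -68) = -6
Omar at R0 wants the highest of {A=-6, B=-64, C=-68}, so chooses A.

A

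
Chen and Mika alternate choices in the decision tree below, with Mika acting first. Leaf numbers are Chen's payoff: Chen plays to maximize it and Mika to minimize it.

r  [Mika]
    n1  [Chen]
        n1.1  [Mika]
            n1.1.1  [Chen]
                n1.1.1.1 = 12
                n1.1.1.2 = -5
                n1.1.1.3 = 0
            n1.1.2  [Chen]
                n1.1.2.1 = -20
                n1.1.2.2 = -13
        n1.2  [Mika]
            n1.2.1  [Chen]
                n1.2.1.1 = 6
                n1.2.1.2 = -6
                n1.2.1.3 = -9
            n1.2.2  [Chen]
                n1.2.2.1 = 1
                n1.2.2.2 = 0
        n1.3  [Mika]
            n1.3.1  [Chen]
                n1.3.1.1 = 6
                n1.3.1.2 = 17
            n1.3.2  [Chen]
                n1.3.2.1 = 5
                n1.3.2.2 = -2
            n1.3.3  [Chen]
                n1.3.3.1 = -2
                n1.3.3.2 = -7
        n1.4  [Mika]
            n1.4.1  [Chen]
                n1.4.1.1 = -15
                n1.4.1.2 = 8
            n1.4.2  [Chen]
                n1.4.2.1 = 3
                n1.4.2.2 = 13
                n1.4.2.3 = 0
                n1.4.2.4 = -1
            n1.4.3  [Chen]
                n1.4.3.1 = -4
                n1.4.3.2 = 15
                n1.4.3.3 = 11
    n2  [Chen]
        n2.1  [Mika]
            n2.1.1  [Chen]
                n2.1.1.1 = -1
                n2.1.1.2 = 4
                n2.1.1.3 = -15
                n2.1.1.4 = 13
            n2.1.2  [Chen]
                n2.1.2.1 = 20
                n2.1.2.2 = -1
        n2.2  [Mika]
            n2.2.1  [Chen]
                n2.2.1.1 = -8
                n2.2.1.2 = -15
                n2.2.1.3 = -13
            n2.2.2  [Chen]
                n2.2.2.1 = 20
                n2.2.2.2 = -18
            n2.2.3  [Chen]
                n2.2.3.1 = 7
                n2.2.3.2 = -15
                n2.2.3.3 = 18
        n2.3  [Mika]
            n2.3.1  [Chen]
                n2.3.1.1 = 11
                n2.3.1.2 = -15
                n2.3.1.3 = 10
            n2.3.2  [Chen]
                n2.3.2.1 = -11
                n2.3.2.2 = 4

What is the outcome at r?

8

n1.1.1 (Chen): max(12, -5, 0) = 12
n1.1.2 (Chen): max(-20, -13) = -13
n1.1 (Mika): min(12, -13) = -13
n1.2.1 (Chen): max(6, -6, -9) = 6
n1.2.2 (Chen): max(1, 0) = 1
n1.2 (Mika): min(6, 1) = 1
n1.3.1 (Chen): max(6, 17) = 17
n1.3.2 (Chen): max(5, -2) = 5
n1.3.3 (Chen): max(-2, -7) = -2
n1.3 (Mika): min(17, 5, -2) = -2
n1.4.1 (Chen): max(-15, 8) = 8
n1.4.2 (Chen): max(3, 13, 0, -1) = 13
n1.4.3 (Chen): max(-4, 15, 11) = 15
n1.4 (Mika): min(8, 13, 15) = 8
n1 (Chen): max(-13, 1, -2, 8) = 8
n2.1.1 (Chen): max(-1, 4, -15, 13) = 13
n2.1.2 (Chen): max(20, -1) = 20
n2.1 (Mika): min(13, 20) = 13
n2.2.1 (Chen): max(-8, -15, -13) = -8
n2.2.2 (Chen): max(20, -18) = 20
n2.2.3 (Chen): max(7, -15, 18) = 18
n2.2 (Mika): min(-8, 20, 18) = -8
n2.3.1 (Chen): max(11, -15, 10) = 11
n2.3.2 (Chen): max(-11, 4) = 4
n2.3 (Mika): min(11, 4) = 4
n2 (Chen): max(13, -8, 4) = 13
r (Mika): min(8, 13) = 8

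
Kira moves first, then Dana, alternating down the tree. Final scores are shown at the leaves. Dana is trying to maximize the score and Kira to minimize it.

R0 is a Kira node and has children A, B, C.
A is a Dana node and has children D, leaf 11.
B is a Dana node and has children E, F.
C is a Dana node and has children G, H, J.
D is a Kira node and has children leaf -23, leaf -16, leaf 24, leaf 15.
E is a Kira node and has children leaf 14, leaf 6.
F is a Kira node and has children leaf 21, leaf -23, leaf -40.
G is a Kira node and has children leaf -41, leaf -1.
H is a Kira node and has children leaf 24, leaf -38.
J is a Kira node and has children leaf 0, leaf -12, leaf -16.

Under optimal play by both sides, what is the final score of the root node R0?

D (Kira): min(-23, -16, 24, 15) = -23
A (Dana): max(-23, 11) = 11
E (Kira): min(14, 6) = 6
F (Kira): min(21, -23, -40) = -40
B (Dana): max(6, -40) = 6
G (Kira): min(-41, -1) = -41
H (Kira): min(24, -38) = -38
J (Kira): min(0, -12, -16) = -16
C (Dana): max(-41, -38, -16) = -16
R0 (Kira): min(11, 6, -16) = -16

-16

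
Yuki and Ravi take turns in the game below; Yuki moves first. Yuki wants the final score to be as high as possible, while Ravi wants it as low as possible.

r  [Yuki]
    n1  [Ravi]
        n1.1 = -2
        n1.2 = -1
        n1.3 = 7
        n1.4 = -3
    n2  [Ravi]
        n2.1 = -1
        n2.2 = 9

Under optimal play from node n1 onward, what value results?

n1 (Ravi): min(-2, -1, 7, -3) = -3

-3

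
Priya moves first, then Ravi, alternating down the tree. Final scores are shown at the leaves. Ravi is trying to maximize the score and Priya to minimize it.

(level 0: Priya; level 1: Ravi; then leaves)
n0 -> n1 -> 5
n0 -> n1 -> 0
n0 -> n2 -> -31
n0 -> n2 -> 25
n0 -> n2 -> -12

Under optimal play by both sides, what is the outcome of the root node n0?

5

n1 (Ravi): max(5, 0) = 5
n2 (Ravi): max(-31, 25, -12) = 25
n0 (Priya): min(5, 25) = 5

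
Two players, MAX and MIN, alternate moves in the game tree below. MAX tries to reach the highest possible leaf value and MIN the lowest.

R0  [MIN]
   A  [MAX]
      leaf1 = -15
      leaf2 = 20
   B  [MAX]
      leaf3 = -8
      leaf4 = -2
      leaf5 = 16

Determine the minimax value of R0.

16

A (MAX): max(-15, 20) = 20
B (MAX): max(-8, -2, 16) = 16
R0 (MIN): min(20, 16) = 16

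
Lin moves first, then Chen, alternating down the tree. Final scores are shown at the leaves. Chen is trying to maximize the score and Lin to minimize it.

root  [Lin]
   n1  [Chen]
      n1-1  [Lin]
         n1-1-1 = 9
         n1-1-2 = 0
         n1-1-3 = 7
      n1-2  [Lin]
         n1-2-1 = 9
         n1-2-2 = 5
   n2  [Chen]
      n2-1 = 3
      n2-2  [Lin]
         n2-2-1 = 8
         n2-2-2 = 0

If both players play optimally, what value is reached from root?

3

n1-1 (Lin): min(9, 0, 7) = 0
n1-2 (Lin): min(9, 5) = 5
n1 (Chen): max(0, 5) = 5
n2-2 (Lin): min(8, 0) = 0
n2 (Chen): max(3, 0) = 3
root (Lin): min(5, 3) = 3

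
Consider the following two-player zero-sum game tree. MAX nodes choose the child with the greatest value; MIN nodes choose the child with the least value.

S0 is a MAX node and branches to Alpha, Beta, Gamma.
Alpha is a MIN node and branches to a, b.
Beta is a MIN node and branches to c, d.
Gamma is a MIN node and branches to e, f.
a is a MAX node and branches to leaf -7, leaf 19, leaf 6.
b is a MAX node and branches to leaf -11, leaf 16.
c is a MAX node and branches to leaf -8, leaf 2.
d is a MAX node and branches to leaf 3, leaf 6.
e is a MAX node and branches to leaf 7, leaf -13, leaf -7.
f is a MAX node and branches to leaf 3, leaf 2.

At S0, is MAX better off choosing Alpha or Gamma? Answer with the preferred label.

a (MAX): max(-7, 19, 6) = 19
b (MAX): max(-11, 16) = 16
Alpha (MIN): min(19, 16) = 16
e (MAX): max(7, -13, -7) = 7
f (MAX): max(3, 2) = 3
Gamma (MIN): min(7, 3) = 3
MAX prefers the higher value; Alpha=16, Gamma=3. Alpha is better since 16 > 3.

Alpha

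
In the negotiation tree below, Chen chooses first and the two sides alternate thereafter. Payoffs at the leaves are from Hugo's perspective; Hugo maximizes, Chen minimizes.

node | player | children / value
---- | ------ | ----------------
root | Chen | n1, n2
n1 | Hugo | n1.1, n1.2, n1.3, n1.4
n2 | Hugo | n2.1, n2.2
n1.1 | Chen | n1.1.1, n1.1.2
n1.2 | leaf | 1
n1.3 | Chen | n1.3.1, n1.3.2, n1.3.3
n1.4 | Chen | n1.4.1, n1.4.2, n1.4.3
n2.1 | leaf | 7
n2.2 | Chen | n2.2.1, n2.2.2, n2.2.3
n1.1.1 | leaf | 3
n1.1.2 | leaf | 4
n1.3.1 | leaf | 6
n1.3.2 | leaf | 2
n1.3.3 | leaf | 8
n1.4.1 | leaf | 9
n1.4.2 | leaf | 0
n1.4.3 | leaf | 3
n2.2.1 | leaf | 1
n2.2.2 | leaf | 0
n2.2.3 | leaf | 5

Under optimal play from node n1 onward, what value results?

n1.1 (Chen): min(3, 4) = 3
n1.3 (Chen): min(6, 2, 8) = 2
n1.4 (Chen): min(9, 0, 3) = 0
n1 (Hugo): max(3, 1, 2, 0) = 3

3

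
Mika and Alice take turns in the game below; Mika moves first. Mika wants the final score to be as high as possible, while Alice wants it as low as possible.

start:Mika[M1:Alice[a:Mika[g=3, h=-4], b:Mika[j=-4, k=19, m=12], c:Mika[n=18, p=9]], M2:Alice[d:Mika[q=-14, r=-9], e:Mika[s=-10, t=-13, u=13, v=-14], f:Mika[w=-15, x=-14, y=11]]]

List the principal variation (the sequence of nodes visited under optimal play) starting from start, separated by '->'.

start -> M1 -> a -> g

a (Mika): max(3, -4) = 3
b (Mika): max(-4, 19, 12) = 19
c (Mika): max(18, 9) = 18
M1 (Alice): min(3, 19, 18) = 3
d (Mika): max(-14, -9) = -9
e (Mika): max(-10, -13, 13, -14) = 13
f (Mika): max(-15, -14, 11) = 11
M2 (Alice): min(-9, 13, 11) = -9
start (Mika): max(3, -9) = 3
At start, Mika picks M1 (highest: 3).
At M1, Alice picks a (lowest: 3).
At a, Mika picks g (highest: 3).
Terminal value 3.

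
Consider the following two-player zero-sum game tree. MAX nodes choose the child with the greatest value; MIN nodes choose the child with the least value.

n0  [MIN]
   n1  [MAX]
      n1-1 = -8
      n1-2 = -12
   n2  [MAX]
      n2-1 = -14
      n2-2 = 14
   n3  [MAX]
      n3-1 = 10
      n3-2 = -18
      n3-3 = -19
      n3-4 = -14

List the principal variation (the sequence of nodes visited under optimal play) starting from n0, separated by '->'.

n0 -> n1 -> n1-1

n1 (MAX): max(-8, -12) = -8
n2 (MAX): max(-14, 14) = 14
n3 (MAX): max(10, -18, -19, -14) = 10
n0 (MIN): min(-8, 14, 10) = -8
At n0, MIN picks n1 (lowest: -8).
At n1, MAX picks n1-1 (highest: -8).
Terminal value -8.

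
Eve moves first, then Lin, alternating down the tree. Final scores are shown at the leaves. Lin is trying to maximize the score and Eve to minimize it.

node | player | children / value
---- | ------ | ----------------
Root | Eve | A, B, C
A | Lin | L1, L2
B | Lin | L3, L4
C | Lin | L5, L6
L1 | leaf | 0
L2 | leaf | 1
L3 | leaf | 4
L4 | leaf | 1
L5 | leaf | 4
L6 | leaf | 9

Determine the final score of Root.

1

A (Lin): max(0, 1) = 1
B (Lin): max(4, 1) = 4
C (Lin): max(4, 9) = 9
Root (Eve): min(1, 4, 9) = 1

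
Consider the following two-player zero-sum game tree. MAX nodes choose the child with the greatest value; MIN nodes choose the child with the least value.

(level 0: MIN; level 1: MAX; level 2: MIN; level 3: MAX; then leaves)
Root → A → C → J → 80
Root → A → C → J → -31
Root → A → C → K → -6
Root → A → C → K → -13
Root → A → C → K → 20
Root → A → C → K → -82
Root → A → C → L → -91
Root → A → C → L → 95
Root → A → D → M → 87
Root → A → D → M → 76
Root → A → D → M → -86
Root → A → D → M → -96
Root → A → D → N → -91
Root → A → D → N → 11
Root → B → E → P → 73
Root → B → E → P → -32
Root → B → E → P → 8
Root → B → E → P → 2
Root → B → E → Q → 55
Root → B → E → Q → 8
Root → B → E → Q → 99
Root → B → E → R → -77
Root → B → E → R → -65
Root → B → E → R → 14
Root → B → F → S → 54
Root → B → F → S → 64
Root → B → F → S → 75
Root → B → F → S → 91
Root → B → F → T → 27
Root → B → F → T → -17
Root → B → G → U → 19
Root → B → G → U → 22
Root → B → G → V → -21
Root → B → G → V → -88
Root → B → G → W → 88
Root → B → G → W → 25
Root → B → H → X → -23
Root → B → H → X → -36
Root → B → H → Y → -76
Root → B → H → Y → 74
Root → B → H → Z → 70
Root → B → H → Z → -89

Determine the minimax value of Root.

J (MAX): max(80, -31) = 80
K (MAX): max(-6, -13, 20, -82) = 20
L (MAX): max(-91, 95) = 95
C (MIN): min(80, 20, 95) = 20
M (MAX): max(87, 76, -86, -96) = 87
N (MAX): max(-91, 11) = 11
D (MIN): min(87, 11) = 11
A (MAX): max(20, 11) = 20
P (MAX): max(73, -32, 8, 2) = 73
Q (MAX): max(55, 8, 99) = 99
R (MAX): max(-77, -65, 14) = 14
E (MIN): min(73, 99, 14) = 14
S (MAX): max(54, 64, 75, 91) = 91
T (MAX): max(27, -17) = 27
F (MIN): min(91, 27) = 27
U (MAX): max(19, 22) = 22
V (MAX): max(-21, -88) = -21
W (MAX): max(88, 25) = 88
G (MIN): min(22, -21, 88) = -21
X (MAX): max(-23, -36) = -23
Y (MAX): max(-76, 74) = 74
Z (MAX): max(70, -89) = 70
H (MIN): min(-23, 74, 70) = -23
B (MAX): max(14, 27, -21, -23) = 27
Root (MIN): min(20, 27) = 20

20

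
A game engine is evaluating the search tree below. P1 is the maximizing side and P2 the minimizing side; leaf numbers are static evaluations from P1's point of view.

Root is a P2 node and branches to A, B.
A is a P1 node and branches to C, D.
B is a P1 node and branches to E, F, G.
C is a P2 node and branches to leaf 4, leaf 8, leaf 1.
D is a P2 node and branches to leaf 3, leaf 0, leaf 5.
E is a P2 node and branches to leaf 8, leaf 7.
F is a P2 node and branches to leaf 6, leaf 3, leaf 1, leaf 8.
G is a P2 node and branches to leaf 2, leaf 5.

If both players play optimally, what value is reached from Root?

C (P2): min(4, 8, 1) = 1
D (P2): min(3, 0, 5) = 0
A (P1): max(1, 0) = 1
E (P2): min(8, 7) = 7
F (P2): min(6, 3, 1, 8) = 1
G (P2): min(2, 5) = 2
B (P1): max(7, 1, 2) = 7
Root (P2): min(1, 7) = 1

1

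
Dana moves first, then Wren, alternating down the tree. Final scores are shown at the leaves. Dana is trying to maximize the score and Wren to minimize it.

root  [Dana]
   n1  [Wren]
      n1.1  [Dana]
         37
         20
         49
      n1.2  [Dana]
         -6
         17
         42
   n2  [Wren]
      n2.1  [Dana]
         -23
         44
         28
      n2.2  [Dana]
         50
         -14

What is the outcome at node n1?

n1.1 (Dana): max(37, 20, 49) = 49
n1.2 (Dana): max(-6, 17, 42) = 42
n1 (Wren): min(49, 42) = 42

42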